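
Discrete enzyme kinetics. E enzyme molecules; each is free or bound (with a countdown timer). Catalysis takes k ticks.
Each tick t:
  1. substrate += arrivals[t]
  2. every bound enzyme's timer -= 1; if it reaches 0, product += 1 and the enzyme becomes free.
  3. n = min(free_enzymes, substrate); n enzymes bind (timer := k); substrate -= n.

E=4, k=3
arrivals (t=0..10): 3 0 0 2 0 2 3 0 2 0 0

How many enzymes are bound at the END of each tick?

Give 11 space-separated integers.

Answer: 3 3 3 2 2 4 4 4 4 3 3

Derivation:
t=0: arr=3 -> substrate=0 bound=3 product=0
t=1: arr=0 -> substrate=0 bound=3 product=0
t=2: arr=0 -> substrate=0 bound=3 product=0
t=3: arr=2 -> substrate=0 bound=2 product=3
t=4: arr=0 -> substrate=0 bound=2 product=3
t=5: arr=2 -> substrate=0 bound=4 product=3
t=6: arr=3 -> substrate=1 bound=4 product=5
t=7: arr=0 -> substrate=1 bound=4 product=5
t=8: arr=2 -> substrate=1 bound=4 product=7
t=9: arr=0 -> substrate=0 bound=3 product=9
t=10: arr=0 -> substrate=0 bound=3 product=9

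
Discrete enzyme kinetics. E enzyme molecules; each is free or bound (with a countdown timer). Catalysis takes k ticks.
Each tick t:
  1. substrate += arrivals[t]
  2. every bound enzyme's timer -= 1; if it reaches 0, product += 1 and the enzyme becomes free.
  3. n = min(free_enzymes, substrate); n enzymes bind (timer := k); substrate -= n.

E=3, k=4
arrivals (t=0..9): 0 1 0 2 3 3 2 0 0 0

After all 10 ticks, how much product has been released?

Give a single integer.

Answer: 4

Derivation:
t=0: arr=0 -> substrate=0 bound=0 product=0
t=1: arr=1 -> substrate=0 bound=1 product=0
t=2: arr=0 -> substrate=0 bound=1 product=0
t=3: arr=2 -> substrate=0 bound=3 product=0
t=4: arr=3 -> substrate=3 bound=3 product=0
t=5: arr=3 -> substrate=5 bound=3 product=1
t=6: arr=2 -> substrate=7 bound=3 product=1
t=7: arr=0 -> substrate=5 bound=3 product=3
t=8: arr=0 -> substrate=5 bound=3 product=3
t=9: arr=0 -> substrate=4 bound=3 product=4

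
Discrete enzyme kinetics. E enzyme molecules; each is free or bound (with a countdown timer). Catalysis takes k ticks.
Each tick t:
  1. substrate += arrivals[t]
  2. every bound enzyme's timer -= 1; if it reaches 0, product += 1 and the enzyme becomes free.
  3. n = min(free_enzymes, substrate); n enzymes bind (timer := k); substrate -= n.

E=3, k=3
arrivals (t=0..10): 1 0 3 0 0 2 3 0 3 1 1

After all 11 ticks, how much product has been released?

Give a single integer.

Answer: 7

Derivation:
t=0: arr=1 -> substrate=0 bound=1 product=0
t=1: arr=0 -> substrate=0 bound=1 product=0
t=2: arr=3 -> substrate=1 bound=3 product=0
t=3: arr=0 -> substrate=0 bound=3 product=1
t=4: arr=0 -> substrate=0 bound=3 product=1
t=5: arr=2 -> substrate=0 bound=3 product=3
t=6: arr=3 -> substrate=2 bound=3 product=4
t=7: arr=0 -> substrate=2 bound=3 product=4
t=8: arr=3 -> substrate=3 bound=3 product=6
t=9: arr=1 -> substrate=3 bound=3 product=7
t=10: arr=1 -> substrate=4 bound=3 product=7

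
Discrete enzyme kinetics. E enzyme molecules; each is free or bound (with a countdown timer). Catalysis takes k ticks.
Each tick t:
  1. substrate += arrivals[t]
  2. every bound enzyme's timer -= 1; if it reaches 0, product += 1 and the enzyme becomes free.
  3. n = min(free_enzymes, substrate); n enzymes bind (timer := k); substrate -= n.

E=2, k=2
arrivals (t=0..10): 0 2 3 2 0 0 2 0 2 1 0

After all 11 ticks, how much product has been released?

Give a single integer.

Answer: 8

Derivation:
t=0: arr=0 -> substrate=0 bound=0 product=0
t=1: arr=2 -> substrate=0 bound=2 product=0
t=2: arr=3 -> substrate=3 bound=2 product=0
t=3: arr=2 -> substrate=3 bound=2 product=2
t=4: arr=0 -> substrate=3 bound=2 product=2
t=5: arr=0 -> substrate=1 bound=2 product=4
t=6: arr=2 -> substrate=3 bound=2 product=4
t=7: arr=0 -> substrate=1 bound=2 product=6
t=8: arr=2 -> substrate=3 bound=2 product=6
t=9: arr=1 -> substrate=2 bound=2 product=8
t=10: arr=0 -> substrate=2 bound=2 product=8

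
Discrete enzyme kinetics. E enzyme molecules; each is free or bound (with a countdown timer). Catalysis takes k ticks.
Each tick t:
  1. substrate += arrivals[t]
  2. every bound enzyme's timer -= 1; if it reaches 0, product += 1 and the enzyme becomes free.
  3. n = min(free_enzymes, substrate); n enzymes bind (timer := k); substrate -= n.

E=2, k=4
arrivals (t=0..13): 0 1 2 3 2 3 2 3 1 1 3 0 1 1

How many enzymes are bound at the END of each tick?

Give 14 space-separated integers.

Answer: 0 1 2 2 2 2 2 2 2 2 2 2 2 2

Derivation:
t=0: arr=0 -> substrate=0 bound=0 product=0
t=1: arr=1 -> substrate=0 bound=1 product=0
t=2: arr=2 -> substrate=1 bound=2 product=0
t=3: arr=3 -> substrate=4 bound=2 product=0
t=4: arr=2 -> substrate=6 bound=2 product=0
t=5: arr=3 -> substrate=8 bound=2 product=1
t=6: arr=2 -> substrate=9 bound=2 product=2
t=7: arr=3 -> substrate=12 bound=2 product=2
t=8: arr=1 -> substrate=13 bound=2 product=2
t=9: arr=1 -> substrate=13 bound=2 product=3
t=10: arr=3 -> substrate=15 bound=2 product=4
t=11: arr=0 -> substrate=15 bound=2 product=4
t=12: arr=1 -> substrate=16 bound=2 product=4
t=13: arr=1 -> substrate=16 bound=2 product=5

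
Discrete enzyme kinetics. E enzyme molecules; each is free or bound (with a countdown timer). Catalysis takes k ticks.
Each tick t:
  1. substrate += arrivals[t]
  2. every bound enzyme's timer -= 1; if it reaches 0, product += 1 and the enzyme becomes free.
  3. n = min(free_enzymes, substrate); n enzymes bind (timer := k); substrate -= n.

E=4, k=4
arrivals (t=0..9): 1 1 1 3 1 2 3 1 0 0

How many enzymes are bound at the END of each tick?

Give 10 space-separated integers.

Answer: 1 2 3 4 4 4 4 4 4 4

Derivation:
t=0: arr=1 -> substrate=0 bound=1 product=0
t=1: arr=1 -> substrate=0 bound=2 product=0
t=2: arr=1 -> substrate=0 bound=3 product=0
t=3: arr=3 -> substrate=2 bound=4 product=0
t=4: arr=1 -> substrate=2 bound=4 product=1
t=5: arr=2 -> substrate=3 bound=4 product=2
t=6: arr=3 -> substrate=5 bound=4 product=3
t=7: arr=1 -> substrate=5 bound=4 product=4
t=8: arr=0 -> substrate=4 bound=4 product=5
t=9: arr=0 -> substrate=3 bound=4 product=6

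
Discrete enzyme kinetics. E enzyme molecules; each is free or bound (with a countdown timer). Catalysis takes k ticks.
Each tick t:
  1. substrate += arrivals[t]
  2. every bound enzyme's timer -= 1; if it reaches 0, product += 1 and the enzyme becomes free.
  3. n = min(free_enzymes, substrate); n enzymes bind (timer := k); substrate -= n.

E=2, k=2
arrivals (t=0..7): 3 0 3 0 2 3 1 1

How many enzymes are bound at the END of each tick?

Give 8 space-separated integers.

t=0: arr=3 -> substrate=1 bound=2 product=0
t=1: arr=0 -> substrate=1 bound=2 product=0
t=2: arr=3 -> substrate=2 bound=2 product=2
t=3: arr=0 -> substrate=2 bound=2 product=2
t=4: arr=2 -> substrate=2 bound=2 product=4
t=5: arr=3 -> substrate=5 bound=2 product=4
t=6: arr=1 -> substrate=4 bound=2 product=6
t=7: arr=1 -> substrate=5 bound=2 product=6

Answer: 2 2 2 2 2 2 2 2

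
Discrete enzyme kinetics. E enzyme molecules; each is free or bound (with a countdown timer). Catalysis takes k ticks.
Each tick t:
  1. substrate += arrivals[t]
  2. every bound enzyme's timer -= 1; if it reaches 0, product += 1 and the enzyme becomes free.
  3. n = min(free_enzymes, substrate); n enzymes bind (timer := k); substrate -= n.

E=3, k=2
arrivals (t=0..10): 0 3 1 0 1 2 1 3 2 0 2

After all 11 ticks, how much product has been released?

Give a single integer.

t=0: arr=0 -> substrate=0 bound=0 product=0
t=1: arr=3 -> substrate=0 bound=3 product=0
t=2: arr=1 -> substrate=1 bound=3 product=0
t=3: arr=0 -> substrate=0 bound=1 product=3
t=4: arr=1 -> substrate=0 bound=2 product=3
t=5: arr=2 -> substrate=0 bound=3 product=4
t=6: arr=1 -> substrate=0 bound=3 product=5
t=7: arr=3 -> substrate=1 bound=3 product=7
t=8: arr=2 -> substrate=2 bound=3 product=8
t=9: arr=0 -> substrate=0 bound=3 product=10
t=10: arr=2 -> substrate=1 bound=3 product=11

Answer: 11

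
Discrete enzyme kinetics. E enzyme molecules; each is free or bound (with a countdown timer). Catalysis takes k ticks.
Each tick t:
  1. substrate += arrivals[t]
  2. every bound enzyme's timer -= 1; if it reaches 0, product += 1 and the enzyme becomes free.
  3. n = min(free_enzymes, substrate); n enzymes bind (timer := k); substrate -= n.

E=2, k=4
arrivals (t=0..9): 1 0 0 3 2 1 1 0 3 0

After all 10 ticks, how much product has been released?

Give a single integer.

t=0: arr=1 -> substrate=0 bound=1 product=0
t=1: arr=0 -> substrate=0 bound=1 product=0
t=2: arr=0 -> substrate=0 bound=1 product=0
t=3: arr=3 -> substrate=2 bound=2 product=0
t=4: arr=2 -> substrate=3 bound=2 product=1
t=5: arr=1 -> substrate=4 bound=2 product=1
t=6: arr=1 -> substrate=5 bound=2 product=1
t=7: arr=0 -> substrate=4 bound=2 product=2
t=8: arr=3 -> substrate=6 bound=2 product=3
t=9: arr=0 -> substrate=6 bound=2 product=3

Answer: 3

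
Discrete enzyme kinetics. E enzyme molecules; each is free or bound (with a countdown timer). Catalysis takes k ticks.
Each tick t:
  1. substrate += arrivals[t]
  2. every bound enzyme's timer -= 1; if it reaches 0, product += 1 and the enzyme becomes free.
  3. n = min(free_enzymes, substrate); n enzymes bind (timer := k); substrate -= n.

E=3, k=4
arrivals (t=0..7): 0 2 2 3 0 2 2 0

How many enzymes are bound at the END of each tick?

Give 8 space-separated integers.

Answer: 0 2 3 3 3 3 3 3

Derivation:
t=0: arr=0 -> substrate=0 bound=0 product=0
t=1: arr=2 -> substrate=0 bound=2 product=0
t=2: arr=2 -> substrate=1 bound=3 product=0
t=3: arr=3 -> substrate=4 bound=3 product=0
t=4: arr=0 -> substrate=4 bound=3 product=0
t=5: arr=2 -> substrate=4 bound=3 product=2
t=6: arr=2 -> substrate=5 bound=3 product=3
t=7: arr=0 -> substrate=5 bound=3 product=3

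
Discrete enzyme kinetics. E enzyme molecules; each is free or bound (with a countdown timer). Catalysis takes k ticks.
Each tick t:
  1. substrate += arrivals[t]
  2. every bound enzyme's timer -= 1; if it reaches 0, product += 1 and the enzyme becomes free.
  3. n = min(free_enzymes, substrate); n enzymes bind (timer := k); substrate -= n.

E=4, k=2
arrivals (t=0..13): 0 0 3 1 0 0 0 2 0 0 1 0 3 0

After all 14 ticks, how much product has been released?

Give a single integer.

t=0: arr=0 -> substrate=0 bound=0 product=0
t=1: arr=0 -> substrate=0 bound=0 product=0
t=2: arr=3 -> substrate=0 bound=3 product=0
t=3: arr=1 -> substrate=0 bound=4 product=0
t=4: arr=0 -> substrate=0 bound=1 product=3
t=5: arr=0 -> substrate=0 bound=0 product=4
t=6: arr=0 -> substrate=0 bound=0 product=4
t=7: arr=2 -> substrate=0 bound=2 product=4
t=8: arr=0 -> substrate=0 bound=2 product=4
t=9: arr=0 -> substrate=0 bound=0 product=6
t=10: arr=1 -> substrate=0 bound=1 product=6
t=11: arr=0 -> substrate=0 bound=1 product=6
t=12: arr=3 -> substrate=0 bound=3 product=7
t=13: arr=0 -> substrate=0 bound=3 product=7

Answer: 7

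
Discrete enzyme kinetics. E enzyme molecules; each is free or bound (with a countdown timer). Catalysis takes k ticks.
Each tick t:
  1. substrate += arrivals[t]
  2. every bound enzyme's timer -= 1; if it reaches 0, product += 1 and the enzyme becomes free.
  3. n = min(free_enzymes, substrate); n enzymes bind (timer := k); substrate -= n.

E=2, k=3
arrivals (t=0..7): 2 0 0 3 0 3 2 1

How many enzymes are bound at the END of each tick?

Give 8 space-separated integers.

t=0: arr=2 -> substrate=0 bound=2 product=0
t=1: arr=0 -> substrate=0 bound=2 product=0
t=2: arr=0 -> substrate=0 bound=2 product=0
t=3: arr=3 -> substrate=1 bound=2 product=2
t=4: arr=0 -> substrate=1 bound=2 product=2
t=5: arr=3 -> substrate=4 bound=2 product=2
t=6: arr=2 -> substrate=4 bound=2 product=4
t=7: arr=1 -> substrate=5 bound=2 product=4

Answer: 2 2 2 2 2 2 2 2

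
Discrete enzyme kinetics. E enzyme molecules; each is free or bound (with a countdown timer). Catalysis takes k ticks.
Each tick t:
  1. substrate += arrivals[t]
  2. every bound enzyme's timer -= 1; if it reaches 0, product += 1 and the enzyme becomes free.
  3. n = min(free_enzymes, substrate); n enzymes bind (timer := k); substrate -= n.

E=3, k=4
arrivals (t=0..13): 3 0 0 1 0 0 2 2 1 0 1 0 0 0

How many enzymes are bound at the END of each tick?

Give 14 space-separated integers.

Answer: 3 3 3 3 1 1 3 3 3 3 3 3 3 3

Derivation:
t=0: arr=3 -> substrate=0 bound=3 product=0
t=1: arr=0 -> substrate=0 bound=3 product=0
t=2: arr=0 -> substrate=0 bound=3 product=0
t=3: arr=1 -> substrate=1 bound=3 product=0
t=4: arr=0 -> substrate=0 bound=1 product=3
t=5: arr=0 -> substrate=0 bound=1 product=3
t=6: arr=2 -> substrate=0 bound=3 product=3
t=7: arr=2 -> substrate=2 bound=3 product=3
t=8: arr=1 -> substrate=2 bound=3 product=4
t=9: arr=0 -> substrate=2 bound=3 product=4
t=10: arr=1 -> substrate=1 bound=3 product=6
t=11: arr=0 -> substrate=1 bound=3 product=6
t=12: arr=0 -> substrate=0 bound=3 product=7
t=13: arr=0 -> substrate=0 bound=3 product=7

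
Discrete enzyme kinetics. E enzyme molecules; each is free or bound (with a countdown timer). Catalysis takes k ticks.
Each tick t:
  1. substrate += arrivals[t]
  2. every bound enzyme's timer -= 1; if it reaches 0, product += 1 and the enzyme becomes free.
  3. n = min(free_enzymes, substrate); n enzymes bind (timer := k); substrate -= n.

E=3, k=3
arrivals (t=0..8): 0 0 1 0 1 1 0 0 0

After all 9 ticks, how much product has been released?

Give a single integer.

t=0: arr=0 -> substrate=0 bound=0 product=0
t=1: arr=0 -> substrate=0 bound=0 product=0
t=2: arr=1 -> substrate=0 bound=1 product=0
t=3: arr=0 -> substrate=0 bound=1 product=0
t=4: arr=1 -> substrate=0 bound=2 product=0
t=5: arr=1 -> substrate=0 bound=2 product=1
t=6: arr=0 -> substrate=0 bound=2 product=1
t=7: arr=0 -> substrate=0 bound=1 product=2
t=8: arr=0 -> substrate=0 bound=0 product=3

Answer: 3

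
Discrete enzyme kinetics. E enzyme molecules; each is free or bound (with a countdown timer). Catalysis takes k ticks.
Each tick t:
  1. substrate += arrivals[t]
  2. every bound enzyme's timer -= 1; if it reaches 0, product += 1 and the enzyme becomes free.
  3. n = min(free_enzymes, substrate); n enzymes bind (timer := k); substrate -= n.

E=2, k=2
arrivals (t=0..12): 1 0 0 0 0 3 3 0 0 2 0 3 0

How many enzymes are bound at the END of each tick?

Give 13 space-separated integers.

t=0: arr=1 -> substrate=0 bound=1 product=0
t=1: arr=0 -> substrate=0 bound=1 product=0
t=2: arr=0 -> substrate=0 bound=0 product=1
t=3: arr=0 -> substrate=0 bound=0 product=1
t=4: arr=0 -> substrate=0 bound=0 product=1
t=5: arr=3 -> substrate=1 bound=2 product=1
t=6: arr=3 -> substrate=4 bound=2 product=1
t=7: arr=0 -> substrate=2 bound=2 product=3
t=8: arr=0 -> substrate=2 bound=2 product=3
t=9: arr=2 -> substrate=2 bound=2 product=5
t=10: arr=0 -> substrate=2 bound=2 product=5
t=11: arr=3 -> substrate=3 bound=2 product=7
t=12: arr=0 -> substrate=3 bound=2 product=7

Answer: 1 1 0 0 0 2 2 2 2 2 2 2 2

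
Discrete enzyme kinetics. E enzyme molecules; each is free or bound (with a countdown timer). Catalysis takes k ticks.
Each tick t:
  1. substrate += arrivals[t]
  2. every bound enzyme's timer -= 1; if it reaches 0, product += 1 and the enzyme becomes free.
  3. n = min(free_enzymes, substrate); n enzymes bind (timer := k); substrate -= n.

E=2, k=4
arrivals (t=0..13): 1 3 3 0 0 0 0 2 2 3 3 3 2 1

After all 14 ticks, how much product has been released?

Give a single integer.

t=0: arr=1 -> substrate=0 bound=1 product=0
t=1: arr=3 -> substrate=2 bound=2 product=0
t=2: arr=3 -> substrate=5 bound=2 product=0
t=3: arr=0 -> substrate=5 bound=2 product=0
t=4: arr=0 -> substrate=4 bound=2 product=1
t=5: arr=0 -> substrate=3 bound=2 product=2
t=6: arr=0 -> substrate=3 bound=2 product=2
t=7: arr=2 -> substrate=5 bound=2 product=2
t=8: arr=2 -> substrate=6 bound=2 product=3
t=9: arr=3 -> substrate=8 bound=2 product=4
t=10: arr=3 -> substrate=11 bound=2 product=4
t=11: arr=3 -> substrate=14 bound=2 product=4
t=12: arr=2 -> substrate=15 bound=2 product=5
t=13: arr=1 -> substrate=15 bound=2 product=6

Answer: 6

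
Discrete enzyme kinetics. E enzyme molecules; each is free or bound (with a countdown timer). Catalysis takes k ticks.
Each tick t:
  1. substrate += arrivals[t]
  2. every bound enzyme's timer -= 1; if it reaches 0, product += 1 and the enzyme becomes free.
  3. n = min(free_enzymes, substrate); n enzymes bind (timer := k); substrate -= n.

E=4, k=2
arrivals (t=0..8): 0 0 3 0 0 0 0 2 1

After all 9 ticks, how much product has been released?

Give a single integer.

Answer: 3

Derivation:
t=0: arr=0 -> substrate=0 bound=0 product=0
t=1: arr=0 -> substrate=0 bound=0 product=0
t=2: arr=3 -> substrate=0 bound=3 product=0
t=3: arr=0 -> substrate=0 bound=3 product=0
t=4: arr=0 -> substrate=0 bound=0 product=3
t=5: arr=0 -> substrate=0 bound=0 product=3
t=6: arr=0 -> substrate=0 bound=0 product=3
t=7: arr=2 -> substrate=0 bound=2 product=3
t=8: arr=1 -> substrate=0 bound=3 product=3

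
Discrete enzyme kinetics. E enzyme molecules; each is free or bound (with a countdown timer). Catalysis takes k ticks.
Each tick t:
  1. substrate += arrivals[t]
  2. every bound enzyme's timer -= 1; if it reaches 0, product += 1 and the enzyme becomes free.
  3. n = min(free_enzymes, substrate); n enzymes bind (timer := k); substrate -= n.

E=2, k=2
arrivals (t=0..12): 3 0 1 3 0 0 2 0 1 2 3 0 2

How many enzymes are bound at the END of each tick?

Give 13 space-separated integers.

t=0: arr=3 -> substrate=1 bound=2 product=0
t=1: arr=0 -> substrate=1 bound=2 product=0
t=2: arr=1 -> substrate=0 bound=2 product=2
t=3: arr=3 -> substrate=3 bound=2 product=2
t=4: arr=0 -> substrate=1 bound=2 product=4
t=5: arr=0 -> substrate=1 bound=2 product=4
t=6: arr=2 -> substrate=1 bound=2 product=6
t=7: arr=0 -> substrate=1 bound=2 product=6
t=8: arr=1 -> substrate=0 bound=2 product=8
t=9: arr=2 -> substrate=2 bound=2 product=8
t=10: arr=3 -> substrate=3 bound=2 product=10
t=11: arr=0 -> substrate=3 bound=2 product=10
t=12: arr=2 -> substrate=3 bound=2 product=12

Answer: 2 2 2 2 2 2 2 2 2 2 2 2 2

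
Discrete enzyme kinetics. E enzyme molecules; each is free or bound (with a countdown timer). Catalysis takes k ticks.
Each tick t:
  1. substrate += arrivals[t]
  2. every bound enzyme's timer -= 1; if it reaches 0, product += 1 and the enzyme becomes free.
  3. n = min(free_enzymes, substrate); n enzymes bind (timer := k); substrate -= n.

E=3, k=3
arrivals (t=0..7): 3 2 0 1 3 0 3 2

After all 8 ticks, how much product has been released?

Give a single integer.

Answer: 6

Derivation:
t=0: arr=3 -> substrate=0 bound=3 product=0
t=1: arr=2 -> substrate=2 bound=3 product=0
t=2: arr=0 -> substrate=2 bound=3 product=0
t=3: arr=1 -> substrate=0 bound=3 product=3
t=4: arr=3 -> substrate=3 bound=3 product=3
t=5: arr=0 -> substrate=3 bound=3 product=3
t=6: arr=3 -> substrate=3 bound=3 product=6
t=7: arr=2 -> substrate=5 bound=3 product=6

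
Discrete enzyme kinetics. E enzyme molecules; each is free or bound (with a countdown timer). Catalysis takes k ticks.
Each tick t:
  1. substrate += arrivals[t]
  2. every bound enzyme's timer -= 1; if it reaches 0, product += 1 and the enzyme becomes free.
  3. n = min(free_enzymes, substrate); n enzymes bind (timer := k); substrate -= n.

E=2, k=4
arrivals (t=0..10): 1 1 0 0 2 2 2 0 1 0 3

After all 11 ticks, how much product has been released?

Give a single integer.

t=0: arr=1 -> substrate=0 bound=1 product=0
t=1: arr=1 -> substrate=0 bound=2 product=0
t=2: arr=0 -> substrate=0 bound=2 product=0
t=3: arr=0 -> substrate=0 bound=2 product=0
t=4: arr=2 -> substrate=1 bound=2 product=1
t=5: arr=2 -> substrate=2 bound=2 product=2
t=6: arr=2 -> substrate=4 bound=2 product=2
t=7: arr=0 -> substrate=4 bound=2 product=2
t=8: arr=1 -> substrate=4 bound=2 product=3
t=9: arr=0 -> substrate=3 bound=2 product=4
t=10: arr=3 -> substrate=6 bound=2 product=4

Answer: 4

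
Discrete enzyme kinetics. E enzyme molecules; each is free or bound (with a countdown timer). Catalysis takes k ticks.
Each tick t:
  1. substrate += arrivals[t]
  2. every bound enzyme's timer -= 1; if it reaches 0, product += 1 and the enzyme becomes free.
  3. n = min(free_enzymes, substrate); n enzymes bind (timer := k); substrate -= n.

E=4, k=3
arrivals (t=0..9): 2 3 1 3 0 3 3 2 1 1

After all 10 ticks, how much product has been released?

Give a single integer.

Answer: 10

Derivation:
t=0: arr=2 -> substrate=0 bound=2 product=0
t=1: arr=3 -> substrate=1 bound=4 product=0
t=2: arr=1 -> substrate=2 bound=4 product=0
t=3: arr=3 -> substrate=3 bound=4 product=2
t=4: arr=0 -> substrate=1 bound=4 product=4
t=5: arr=3 -> substrate=4 bound=4 product=4
t=6: arr=3 -> substrate=5 bound=4 product=6
t=7: arr=2 -> substrate=5 bound=4 product=8
t=8: arr=1 -> substrate=6 bound=4 product=8
t=9: arr=1 -> substrate=5 bound=4 product=10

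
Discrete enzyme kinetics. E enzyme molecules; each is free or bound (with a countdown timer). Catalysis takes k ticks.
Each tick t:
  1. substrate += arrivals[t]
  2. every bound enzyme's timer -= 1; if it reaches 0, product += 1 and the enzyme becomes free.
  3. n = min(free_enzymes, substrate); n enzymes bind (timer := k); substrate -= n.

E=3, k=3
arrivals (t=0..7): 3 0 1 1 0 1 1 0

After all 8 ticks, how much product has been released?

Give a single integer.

Answer: 5

Derivation:
t=0: arr=3 -> substrate=0 bound=3 product=0
t=1: arr=0 -> substrate=0 bound=3 product=0
t=2: arr=1 -> substrate=1 bound=3 product=0
t=3: arr=1 -> substrate=0 bound=2 product=3
t=4: arr=0 -> substrate=0 bound=2 product=3
t=5: arr=1 -> substrate=0 bound=3 product=3
t=6: arr=1 -> substrate=0 bound=2 product=5
t=7: arr=0 -> substrate=0 bound=2 product=5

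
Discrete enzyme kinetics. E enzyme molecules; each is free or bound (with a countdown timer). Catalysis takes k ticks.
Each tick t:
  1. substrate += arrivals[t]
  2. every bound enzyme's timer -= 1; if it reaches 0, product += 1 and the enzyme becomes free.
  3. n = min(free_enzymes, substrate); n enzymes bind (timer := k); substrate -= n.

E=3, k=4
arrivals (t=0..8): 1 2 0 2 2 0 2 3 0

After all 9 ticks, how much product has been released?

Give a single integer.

Answer: 4

Derivation:
t=0: arr=1 -> substrate=0 bound=1 product=0
t=1: arr=2 -> substrate=0 bound=3 product=0
t=2: arr=0 -> substrate=0 bound=3 product=0
t=3: arr=2 -> substrate=2 bound=3 product=0
t=4: arr=2 -> substrate=3 bound=3 product=1
t=5: arr=0 -> substrate=1 bound=3 product=3
t=6: arr=2 -> substrate=3 bound=3 product=3
t=7: arr=3 -> substrate=6 bound=3 product=3
t=8: arr=0 -> substrate=5 bound=3 product=4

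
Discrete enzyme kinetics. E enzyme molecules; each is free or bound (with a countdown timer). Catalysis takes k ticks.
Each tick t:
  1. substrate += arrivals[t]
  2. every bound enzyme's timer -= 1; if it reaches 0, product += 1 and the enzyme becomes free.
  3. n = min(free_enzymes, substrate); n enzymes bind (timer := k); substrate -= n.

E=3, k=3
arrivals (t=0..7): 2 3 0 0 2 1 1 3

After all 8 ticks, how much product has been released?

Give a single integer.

t=0: arr=2 -> substrate=0 bound=2 product=0
t=1: arr=3 -> substrate=2 bound=3 product=0
t=2: arr=0 -> substrate=2 bound=3 product=0
t=3: arr=0 -> substrate=0 bound=3 product=2
t=4: arr=2 -> substrate=1 bound=3 product=3
t=5: arr=1 -> substrate=2 bound=3 product=3
t=6: arr=1 -> substrate=1 bound=3 product=5
t=7: arr=3 -> substrate=3 bound=3 product=6

Answer: 6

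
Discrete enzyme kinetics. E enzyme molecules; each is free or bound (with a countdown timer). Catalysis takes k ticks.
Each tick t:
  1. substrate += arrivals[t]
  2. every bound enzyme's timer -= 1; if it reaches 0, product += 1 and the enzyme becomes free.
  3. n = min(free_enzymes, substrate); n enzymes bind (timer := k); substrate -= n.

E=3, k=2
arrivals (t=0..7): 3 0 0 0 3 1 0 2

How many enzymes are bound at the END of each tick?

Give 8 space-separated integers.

t=0: arr=3 -> substrate=0 bound=3 product=0
t=1: arr=0 -> substrate=0 bound=3 product=0
t=2: arr=0 -> substrate=0 bound=0 product=3
t=3: arr=0 -> substrate=0 bound=0 product=3
t=4: arr=3 -> substrate=0 bound=3 product=3
t=5: arr=1 -> substrate=1 bound=3 product=3
t=6: arr=0 -> substrate=0 bound=1 product=6
t=7: arr=2 -> substrate=0 bound=3 product=6

Answer: 3 3 0 0 3 3 1 3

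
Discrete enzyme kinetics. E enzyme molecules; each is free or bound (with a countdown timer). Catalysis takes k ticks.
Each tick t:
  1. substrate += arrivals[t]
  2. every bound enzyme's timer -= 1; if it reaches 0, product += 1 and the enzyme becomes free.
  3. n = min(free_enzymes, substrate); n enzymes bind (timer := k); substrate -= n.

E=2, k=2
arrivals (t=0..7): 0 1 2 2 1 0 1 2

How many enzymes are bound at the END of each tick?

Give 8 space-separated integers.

Answer: 0 1 2 2 2 2 2 2

Derivation:
t=0: arr=0 -> substrate=0 bound=0 product=0
t=1: arr=1 -> substrate=0 bound=1 product=0
t=2: arr=2 -> substrate=1 bound=2 product=0
t=3: arr=2 -> substrate=2 bound=2 product=1
t=4: arr=1 -> substrate=2 bound=2 product=2
t=5: arr=0 -> substrate=1 bound=2 product=3
t=6: arr=1 -> substrate=1 bound=2 product=4
t=7: arr=2 -> substrate=2 bound=2 product=5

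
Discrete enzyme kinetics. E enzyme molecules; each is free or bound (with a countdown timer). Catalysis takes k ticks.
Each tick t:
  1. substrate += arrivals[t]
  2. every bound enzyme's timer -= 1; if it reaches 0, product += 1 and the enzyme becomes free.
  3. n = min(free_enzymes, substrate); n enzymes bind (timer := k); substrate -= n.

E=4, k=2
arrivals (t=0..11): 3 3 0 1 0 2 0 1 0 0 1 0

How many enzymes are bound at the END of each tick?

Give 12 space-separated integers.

t=0: arr=3 -> substrate=0 bound=3 product=0
t=1: arr=3 -> substrate=2 bound=4 product=0
t=2: arr=0 -> substrate=0 bound=3 product=3
t=3: arr=1 -> substrate=0 bound=3 product=4
t=4: arr=0 -> substrate=0 bound=1 product=6
t=5: arr=2 -> substrate=0 bound=2 product=7
t=6: arr=0 -> substrate=0 bound=2 product=7
t=7: arr=1 -> substrate=0 bound=1 product=9
t=8: arr=0 -> substrate=0 bound=1 product=9
t=9: arr=0 -> substrate=0 bound=0 product=10
t=10: arr=1 -> substrate=0 bound=1 product=10
t=11: arr=0 -> substrate=0 bound=1 product=10

Answer: 3 4 3 3 1 2 2 1 1 0 1 1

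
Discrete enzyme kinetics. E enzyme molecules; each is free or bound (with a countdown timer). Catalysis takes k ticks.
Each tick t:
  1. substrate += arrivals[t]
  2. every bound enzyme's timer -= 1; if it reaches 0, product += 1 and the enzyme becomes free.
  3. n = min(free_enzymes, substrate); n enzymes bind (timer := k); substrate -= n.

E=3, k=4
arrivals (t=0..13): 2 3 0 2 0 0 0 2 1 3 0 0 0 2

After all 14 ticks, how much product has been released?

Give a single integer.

t=0: arr=2 -> substrate=0 bound=2 product=0
t=1: arr=3 -> substrate=2 bound=3 product=0
t=2: arr=0 -> substrate=2 bound=3 product=0
t=3: arr=2 -> substrate=4 bound=3 product=0
t=4: arr=0 -> substrate=2 bound=3 product=2
t=5: arr=0 -> substrate=1 bound=3 product=3
t=6: arr=0 -> substrate=1 bound=3 product=3
t=7: arr=2 -> substrate=3 bound=3 product=3
t=8: arr=1 -> substrate=2 bound=3 product=5
t=9: arr=3 -> substrate=4 bound=3 product=6
t=10: arr=0 -> substrate=4 bound=3 product=6
t=11: arr=0 -> substrate=4 bound=3 product=6
t=12: arr=0 -> substrate=2 bound=3 product=8
t=13: arr=2 -> substrate=3 bound=3 product=9

Answer: 9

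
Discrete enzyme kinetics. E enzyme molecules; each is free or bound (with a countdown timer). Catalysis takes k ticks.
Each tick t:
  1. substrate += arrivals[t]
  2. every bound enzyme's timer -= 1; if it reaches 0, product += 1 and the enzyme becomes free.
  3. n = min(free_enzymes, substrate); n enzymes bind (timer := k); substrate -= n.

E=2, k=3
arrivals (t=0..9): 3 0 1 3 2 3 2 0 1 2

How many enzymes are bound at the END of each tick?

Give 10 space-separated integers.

t=0: arr=3 -> substrate=1 bound=2 product=0
t=1: arr=0 -> substrate=1 bound=2 product=0
t=2: arr=1 -> substrate=2 bound=2 product=0
t=3: arr=3 -> substrate=3 bound=2 product=2
t=4: arr=2 -> substrate=5 bound=2 product=2
t=5: arr=3 -> substrate=8 bound=2 product=2
t=6: arr=2 -> substrate=8 bound=2 product=4
t=7: arr=0 -> substrate=8 bound=2 product=4
t=8: arr=1 -> substrate=9 bound=2 product=4
t=9: arr=2 -> substrate=9 bound=2 product=6

Answer: 2 2 2 2 2 2 2 2 2 2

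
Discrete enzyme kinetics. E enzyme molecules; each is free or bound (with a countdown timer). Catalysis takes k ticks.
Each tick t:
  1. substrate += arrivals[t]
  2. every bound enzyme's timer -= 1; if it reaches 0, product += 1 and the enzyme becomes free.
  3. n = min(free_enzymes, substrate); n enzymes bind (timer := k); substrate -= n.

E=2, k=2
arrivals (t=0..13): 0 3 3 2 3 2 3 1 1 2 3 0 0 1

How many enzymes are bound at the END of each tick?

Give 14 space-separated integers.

Answer: 0 2 2 2 2 2 2 2 2 2 2 2 2 2

Derivation:
t=0: arr=0 -> substrate=0 bound=0 product=0
t=1: arr=3 -> substrate=1 bound=2 product=0
t=2: arr=3 -> substrate=4 bound=2 product=0
t=3: arr=2 -> substrate=4 bound=2 product=2
t=4: arr=3 -> substrate=7 bound=2 product=2
t=5: arr=2 -> substrate=7 bound=2 product=4
t=6: arr=3 -> substrate=10 bound=2 product=4
t=7: arr=1 -> substrate=9 bound=2 product=6
t=8: arr=1 -> substrate=10 bound=2 product=6
t=9: arr=2 -> substrate=10 bound=2 product=8
t=10: arr=3 -> substrate=13 bound=2 product=8
t=11: arr=0 -> substrate=11 bound=2 product=10
t=12: arr=0 -> substrate=11 bound=2 product=10
t=13: arr=1 -> substrate=10 bound=2 product=12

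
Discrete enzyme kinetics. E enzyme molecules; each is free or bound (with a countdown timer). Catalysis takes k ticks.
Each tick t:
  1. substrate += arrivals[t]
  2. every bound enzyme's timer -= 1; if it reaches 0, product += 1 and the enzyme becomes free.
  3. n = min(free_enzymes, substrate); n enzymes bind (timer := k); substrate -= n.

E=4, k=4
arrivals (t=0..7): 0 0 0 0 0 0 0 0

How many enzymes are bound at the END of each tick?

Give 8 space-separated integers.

Answer: 0 0 0 0 0 0 0 0

Derivation:
t=0: arr=0 -> substrate=0 bound=0 product=0
t=1: arr=0 -> substrate=0 bound=0 product=0
t=2: arr=0 -> substrate=0 bound=0 product=0
t=3: arr=0 -> substrate=0 bound=0 product=0
t=4: arr=0 -> substrate=0 bound=0 product=0
t=5: arr=0 -> substrate=0 bound=0 product=0
t=6: arr=0 -> substrate=0 bound=0 product=0
t=7: arr=0 -> substrate=0 bound=0 product=0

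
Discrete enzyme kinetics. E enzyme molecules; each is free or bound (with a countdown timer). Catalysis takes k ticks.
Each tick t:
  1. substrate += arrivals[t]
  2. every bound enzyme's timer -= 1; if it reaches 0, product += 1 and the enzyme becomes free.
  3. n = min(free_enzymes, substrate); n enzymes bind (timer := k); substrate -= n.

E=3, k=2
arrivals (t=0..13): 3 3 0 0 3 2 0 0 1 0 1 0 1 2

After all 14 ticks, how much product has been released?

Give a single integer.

t=0: arr=3 -> substrate=0 bound=3 product=0
t=1: arr=3 -> substrate=3 bound=3 product=0
t=2: arr=0 -> substrate=0 bound=3 product=3
t=3: arr=0 -> substrate=0 bound=3 product=3
t=4: arr=3 -> substrate=0 bound=3 product=6
t=5: arr=2 -> substrate=2 bound=3 product=6
t=6: arr=0 -> substrate=0 bound=2 product=9
t=7: arr=0 -> substrate=0 bound=2 product=9
t=8: arr=1 -> substrate=0 bound=1 product=11
t=9: arr=0 -> substrate=0 bound=1 product=11
t=10: arr=1 -> substrate=0 bound=1 product=12
t=11: arr=0 -> substrate=0 bound=1 product=12
t=12: arr=1 -> substrate=0 bound=1 product=13
t=13: arr=2 -> substrate=0 bound=3 product=13

Answer: 13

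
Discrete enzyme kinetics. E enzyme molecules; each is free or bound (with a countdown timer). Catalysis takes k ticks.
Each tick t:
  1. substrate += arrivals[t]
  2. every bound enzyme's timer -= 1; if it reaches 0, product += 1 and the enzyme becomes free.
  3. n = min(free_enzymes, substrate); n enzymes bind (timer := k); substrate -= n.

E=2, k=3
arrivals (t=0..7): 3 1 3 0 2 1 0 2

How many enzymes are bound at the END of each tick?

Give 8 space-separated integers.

t=0: arr=3 -> substrate=1 bound=2 product=0
t=1: arr=1 -> substrate=2 bound=2 product=0
t=2: arr=3 -> substrate=5 bound=2 product=0
t=3: arr=0 -> substrate=3 bound=2 product=2
t=4: arr=2 -> substrate=5 bound=2 product=2
t=5: arr=1 -> substrate=6 bound=2 product=2
t=6: arr=0 -> substrate=4 bound=2 product=4
t=7: arr=2 -> substrate=6 bound=2 product=4

Answer: 2 2 2 2 2 2 2 2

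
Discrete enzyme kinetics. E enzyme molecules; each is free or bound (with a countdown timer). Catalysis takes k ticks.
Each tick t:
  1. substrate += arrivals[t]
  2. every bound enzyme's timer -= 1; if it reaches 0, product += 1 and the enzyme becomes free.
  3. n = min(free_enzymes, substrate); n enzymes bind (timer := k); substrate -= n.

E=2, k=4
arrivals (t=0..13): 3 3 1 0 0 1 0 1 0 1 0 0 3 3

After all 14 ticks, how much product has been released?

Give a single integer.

Answer: 6

Derivation:
t=0: arr=3 -> substrate=1 bound=2 product=0
t=1: arr=3 -> substrate=4 bound=2 product=0
t=2: arr=1 -> substrate=5 bound=2 product=0
t=3: arr=0 -> substrate=5 bound=2 product=0
t=4: arr=0 -> substrate=3 bound=2 product=2
t=5: arr=1 -> substrate=4 bound=2 product=2
t=6: arr=0 -> substrate=4 bound=2 product=2
t=7: arr=1 -> substrate=5 bound=2 product=2
t=8: arr=0 -> substrate=3 bound=2 product=4
t=9: arr=1 -> substrate=4 bound=2 product=4
t=10: arr=0 -> substrate=4 bound=2 product=4
t=11: arr=0 -> substrate=4 bound=2 product=4
t=12: arr=3 -> substrate=5 bound=2 product=6
t=13: arr=3 -> substrate=8 bound=2 product=6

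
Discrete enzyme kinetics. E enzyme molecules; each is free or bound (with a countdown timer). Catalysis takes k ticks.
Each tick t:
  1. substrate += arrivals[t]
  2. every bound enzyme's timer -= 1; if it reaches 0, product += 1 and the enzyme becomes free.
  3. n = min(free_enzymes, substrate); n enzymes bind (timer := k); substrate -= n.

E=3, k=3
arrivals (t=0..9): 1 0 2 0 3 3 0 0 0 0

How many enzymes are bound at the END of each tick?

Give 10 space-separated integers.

t=0: arr=1 -> substrate=0 bound=1 product=0
t=1: arr=0 -> substrate=0 bound=1 product=0
t=2: arr=2 -> substrate=0 bound=3 product=0
t=3: arr=0 -> substrate=0 bound=2 product=1
t=4: arr=3 -> substrate=2 bound=3 product=1
t=5: arr=3 -> substrate=3 bound=3 product=3
t=6: arr=0 -> substrate=3 bound=3 product=3
t=7: arr=0 -> substrate=2 bound=3 product=4
t=8: arr=0 -> substrate=0 bound=3 product=6
t=9: arr=0 -> substrate=0 bound=3 product=6

Answer: 1 1 3 2 3 3 3 3 3 3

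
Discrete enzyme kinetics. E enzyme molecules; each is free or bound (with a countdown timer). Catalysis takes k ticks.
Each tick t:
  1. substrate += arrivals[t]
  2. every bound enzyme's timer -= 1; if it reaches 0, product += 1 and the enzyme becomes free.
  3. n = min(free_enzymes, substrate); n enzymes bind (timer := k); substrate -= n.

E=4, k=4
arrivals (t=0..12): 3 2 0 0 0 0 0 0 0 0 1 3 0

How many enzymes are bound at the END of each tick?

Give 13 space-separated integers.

Answer: 3 4 4 4 2 1 1 1 0 0 1 4 4

Derivation:
t=0: arr=3 -> substrate=0 bound=3 product=0
t=1: arr=2 -> substrate=1 bound=4 product=0
t=2: arr=0 -> substrate=1 bound=4 product=0
t=3: arr=0 -> substrate=1 bound=4 product=0
t=4: arr=0 -> substrate=0 bound=2 product=3
t=5: arr=0 -> substrate=0 bound=1 product=4
t=6: arr=0 -> substrate=0 bound=1 product=4
t=7: arr=0 -> substrate=0 bound=1 product=4
t=8: arr=0 -> substrate=0 bound=0 product=5
t=9: arr=0 -> substrate=0 bound=0 product=5
t=10: arr=1 -> substrate=0 bound=1 product=5
t=11: arr=3 -> substrate=0 bound=4 product=5
t=12: arr=0 -> substrate=0 bound=4 product=5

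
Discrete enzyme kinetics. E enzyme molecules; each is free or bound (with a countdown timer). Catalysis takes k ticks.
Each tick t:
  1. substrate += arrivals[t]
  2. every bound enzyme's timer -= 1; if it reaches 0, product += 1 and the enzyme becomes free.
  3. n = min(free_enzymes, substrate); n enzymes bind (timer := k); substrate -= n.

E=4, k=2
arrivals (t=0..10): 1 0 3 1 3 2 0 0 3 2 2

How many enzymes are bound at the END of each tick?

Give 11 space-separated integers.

t=0: arr=1 -> substrate=0 bound=1 product=0
t=1: arr=0 -> substrate=0 bound=1 product=0
t=2: arr=3 -> substrate=0 bound=3 product=1
t=3: arr=1 -> substrate=0 bound=4 product=1
t=4: arr=3 -> substrate=0 bound=4 product=4
t=5: arr=2 -> substrate=1 bound=4 product=5
t=6: arr=0 -> substrate=0 bound=2 product=8
t=7: arr=0 -> substrate=0 bound=1 product=9
t=8: arr=3 -> substrate=0 bound=3 product=10
t=9: arr=2 -> substrate=1 bound=4 product=10
t=10: arr=2 -> substrate=0 bound=4 product=13

Answer: 1 1 3 4 4 4 2 1 3 4 4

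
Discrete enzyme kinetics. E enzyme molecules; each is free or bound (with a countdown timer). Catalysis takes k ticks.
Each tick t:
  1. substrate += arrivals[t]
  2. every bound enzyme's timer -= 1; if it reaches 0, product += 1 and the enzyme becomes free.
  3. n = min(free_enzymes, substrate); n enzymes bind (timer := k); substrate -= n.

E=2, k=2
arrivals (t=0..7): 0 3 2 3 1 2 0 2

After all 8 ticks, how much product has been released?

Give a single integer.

Answer: 6

Derivation:
t=0: arr=0 -> substrate=0 bound=0 product=0
t=1: arr=3 -> substrate=1 bound=2 product=0
t=2: arr=2 -> substrate=3 bound=2 product=0
t=3: arr=3 -> substrate=4 bound=2 product=2
t=4: arr=1 -> substrate=5 bound=2 product=2
t=5: arr=2 -> substrate=5 bound=2 product=4
t=6: arr=0 -> substrate=5 bound=2 product=4
t=7: arr=2 -> substrate=5 bound=2 product=6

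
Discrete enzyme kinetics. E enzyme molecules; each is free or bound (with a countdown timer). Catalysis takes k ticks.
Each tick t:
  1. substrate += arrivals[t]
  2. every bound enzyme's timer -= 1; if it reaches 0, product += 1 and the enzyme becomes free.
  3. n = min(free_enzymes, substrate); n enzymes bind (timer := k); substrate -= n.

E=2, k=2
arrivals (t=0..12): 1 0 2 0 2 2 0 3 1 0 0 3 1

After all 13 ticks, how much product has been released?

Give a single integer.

t=0: arr=1 -> substrate=0 bound=1 product=0
t=1: arr=0 -> substrate=0 bound=1 product=0
t=2: arr=2 -> substrate=0 bound=2 product=1
t=3: arr=0 -> substrate=0 bound=2 product=1
t=4: arr=2 -> substrate=0 bound=2 product=3
t=5: arr=2 -> substrate=2 bound=2 product=3
t=6: arr=0 -> substrate=0 bound=2 product=5
t=7: arr=3 -> substrate=3 bound=2 product=5
t=8: arr=1 -> substrate=2 bound=2 product=7
t=9: arr=0 -> substrate=2 bound=2 product=7
t=10: arr=0 -> substrate=0 bound=2 product=9
t=11: arr=3 -> substrate=3 bound=2 product=9
t=12: arr=1 -> substrate=2 bound=2 product=11

Answer: 11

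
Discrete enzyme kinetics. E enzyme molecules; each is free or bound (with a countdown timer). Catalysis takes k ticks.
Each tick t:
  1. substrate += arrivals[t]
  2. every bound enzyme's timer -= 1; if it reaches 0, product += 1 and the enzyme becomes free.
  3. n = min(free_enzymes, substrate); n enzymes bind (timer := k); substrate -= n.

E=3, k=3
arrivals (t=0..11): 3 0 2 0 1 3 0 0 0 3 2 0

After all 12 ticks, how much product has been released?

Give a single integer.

t=0: arr=3 -> substrate=0 bound=3 product=0
t=1: arr=0 -> substrate=0 bound=3 product=0
t=2: arr=2 -> substrate=2 bound=3 product=0
t=3: arr=0 -> substrate=0 bound=2 product=3
t=4: arr=1 -> substrate=0 bound=3 product=3
t=5: arr=3 -> substrate=3 bound=3 product=3
t=6: arr=0 -> substrate=1 bound=3 product=5
t=7: arr=0 -> substrate=0 bound=3 product=6
t=8: arr=0 -> substrate=0 bound=3 product=6
t=9: arr=3 -> substrate=1 bound=3 product=8
t=10: arr=2 -> substrate=2 bound=3 product=9
t=11: arr=0 -> substrate=2 bound=3 product=9

Answer: 9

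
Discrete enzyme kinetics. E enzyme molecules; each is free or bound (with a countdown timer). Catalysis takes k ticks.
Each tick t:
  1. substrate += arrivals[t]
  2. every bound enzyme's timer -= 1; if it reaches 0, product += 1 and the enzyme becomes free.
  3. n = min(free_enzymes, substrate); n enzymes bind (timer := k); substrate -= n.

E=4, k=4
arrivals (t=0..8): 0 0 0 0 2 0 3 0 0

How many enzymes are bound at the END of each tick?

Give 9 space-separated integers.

Answer: 0 0 0 0 2 2 4 4 3

Derivation:
t=0: arr=0 -> substrate=0 bound=0 product=0
t=1: arr=0 -> substrate=0 bound=0 product=0
t=2: arr=0 -> substrate=0 bound=0 product=0
t=3: arr=0 -> substrate=0 bound=0 product=0
t=4: arr=2 -> substrate=0 bound=2 product=0
t=5: arr=0 -> substrate=0 bound=2 product=0
t=6: arr=3 -> substrate=1 bound=4 product=0
t=7: arr=0 -> substrate=1 bound=4 product=0
t=8: arr=0 -> substrate=0 bound=3 product=2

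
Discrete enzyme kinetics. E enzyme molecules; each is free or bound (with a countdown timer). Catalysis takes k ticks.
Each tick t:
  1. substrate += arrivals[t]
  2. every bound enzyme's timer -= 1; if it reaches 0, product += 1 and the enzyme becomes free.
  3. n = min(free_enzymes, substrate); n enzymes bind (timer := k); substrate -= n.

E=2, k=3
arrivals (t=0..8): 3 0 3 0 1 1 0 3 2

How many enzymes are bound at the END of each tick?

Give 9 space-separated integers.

Answer: 2 2 2 2 2 2 2 2 2

Derivation:
t=0: arr=3 -> substrate=1 bound=2 product=0
t=1: arr=0 -> substrate=1 bound=2 product=0
t=2: arr=3 -> substrate=4 bound=2 product=0
t=3: arr=0 -> substrate=2 bound=2 product=2
t=4: arr=1 -> substrate=3 bound=2 product=2
t=5: arr=1 -> substrate=4 bound=2 product=2
t=6: arr=0 -> substrate=2 bound=2 product=4
t=7: arr=3 -> substrate=5 bound=2 product=4
t=8: arr=2 -> substrate=7 bound=2 product=4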